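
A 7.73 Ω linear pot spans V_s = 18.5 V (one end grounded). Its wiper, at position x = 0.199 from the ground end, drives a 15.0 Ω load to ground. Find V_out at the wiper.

The pot divides into 6.192 Ω above the wiper and 1.538 Ω below.
(x·R_p) ‖ R_L = 1.395 Ω.
V_out = 18.5 × 1.395/(6.192 + 1.395) = 3.402 V.
(Unloaded: V_out = x·V_s = 3.68 V.)

V_out ≈ 3.40 V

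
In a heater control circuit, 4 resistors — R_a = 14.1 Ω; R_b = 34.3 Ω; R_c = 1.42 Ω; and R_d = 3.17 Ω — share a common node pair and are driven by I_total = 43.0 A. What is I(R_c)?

I ≈ 27.0 A

ΣG = 1/14.1 + 1/34.3 + 1/1.42 + 1/3.17 = 1.120.
By the current-divider rule, I = I_total · G_k/ΣG = 43.0 × 0.6289 = 27.04 A.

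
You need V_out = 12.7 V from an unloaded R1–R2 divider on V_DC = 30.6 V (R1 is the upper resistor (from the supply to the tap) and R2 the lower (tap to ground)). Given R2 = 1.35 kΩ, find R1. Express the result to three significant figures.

R1 ≈ 1.90 kΩ

The divider ratio is R2/(R1+R2) = 12.7/30.6 = 0.4150.
R1 = R2·(1/k − 1) = 1.35 × 1.409 = 1.903 kΩ.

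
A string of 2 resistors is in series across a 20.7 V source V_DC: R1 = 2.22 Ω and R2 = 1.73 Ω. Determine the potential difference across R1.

V ≈ 11.6 V

Total series resistance ΣR = 2.22 + 1.73 = 3.950 Ω.
V = V_DC · R/ΣR = 20.7 × 0.5620 = 11.63 V.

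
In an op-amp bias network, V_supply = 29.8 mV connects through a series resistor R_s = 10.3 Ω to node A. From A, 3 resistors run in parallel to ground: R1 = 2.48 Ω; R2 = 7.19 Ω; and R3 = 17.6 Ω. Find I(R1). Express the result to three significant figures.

Combine the parallel branches: R_p = (1/2.48 + 1/7.19 + 1/17.6)⁻¹ = 1.669 Ω.
Node voltage V_A = V_supply · R_p/(R_s + R_p) = 29.8 × 0.1395 = 4.156 mV.
Branch current I = V_A/R1 = 4.156/2.48 = 1.676 mA.

I ≈ 1.68 mA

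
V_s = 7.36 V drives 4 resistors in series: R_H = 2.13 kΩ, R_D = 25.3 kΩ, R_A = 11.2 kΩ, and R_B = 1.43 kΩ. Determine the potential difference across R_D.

ΣR = 2.13 + 25.3 + 11.2 + 1.43 = 40.06 kΩ.
Voltage divider: V = V_s · (25.30 / 40.06) = 7.36 × 0.6316 = 4.648 V.

V ≈ 4.65 V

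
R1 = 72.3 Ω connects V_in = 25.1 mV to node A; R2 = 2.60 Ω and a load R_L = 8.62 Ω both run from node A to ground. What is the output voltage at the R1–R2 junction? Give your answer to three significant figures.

V_out ≈ 0.675 mV

The load sits in parallel with R2, giving an effective lower resistance R2' = R2·R_L/(R2+R_L) = 1.998 Ω.
Voltage divider with the loaded lower leg: V_out = 25.1 × 1.998/(72.3 + 1.998) = 25.1 × 0.02689 = 0.6748 mV.
(Unloaded it would be 0.871 mV; the load pulls it down.)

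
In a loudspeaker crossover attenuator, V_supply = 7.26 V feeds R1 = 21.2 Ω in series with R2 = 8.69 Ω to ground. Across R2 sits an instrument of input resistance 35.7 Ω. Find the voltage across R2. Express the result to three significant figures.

First combine the lower leg with the load: R2 ‖ R_L = 6.989 Ω.
Voltage divider with the loaded lower leg: V_out = 7.26 × 6.989/(21.2 + 6.989) = 7.26 × 0.2479 = 1.800 V.

V_out ≈ 1.80 V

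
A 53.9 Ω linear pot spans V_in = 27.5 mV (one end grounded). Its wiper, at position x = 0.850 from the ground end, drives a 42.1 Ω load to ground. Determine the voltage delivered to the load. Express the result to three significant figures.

V_out ≈ 20.1 mV

Split the track: R_lower = x·R_p = 45.81 Ω, R_upper = (1−x)·R_p = 8.085 Ω.
Lower segment in parallel with the load: 45.81 ‖ 42.1 = 21.94 Ω.
Then V_out = V_in · 21.94/(8.085 + 21.94) = 20.09 mV.
(Unloaded: V_out = x·V_in = 23.4 mV.)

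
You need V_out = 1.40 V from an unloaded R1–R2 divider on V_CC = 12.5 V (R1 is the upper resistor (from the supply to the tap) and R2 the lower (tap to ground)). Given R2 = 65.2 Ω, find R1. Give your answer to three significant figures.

R1 ≈ 517 Ω

The divider ratio is R2/(R1+R2) = 1.40/12.5 = 0.1120.
R1 = R2·(1/k − 1) = 65.2 × 7.929 = 516.9 Ω.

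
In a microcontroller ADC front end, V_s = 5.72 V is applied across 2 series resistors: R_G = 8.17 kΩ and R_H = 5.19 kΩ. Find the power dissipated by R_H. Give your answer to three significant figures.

P ≈ 0.951 mW

The common current is I = 5.72/13.36 = 0.4281 mA.
P(R_H) = I²·R_H = (0.4281)² × 5.19 = 0.9514 mW.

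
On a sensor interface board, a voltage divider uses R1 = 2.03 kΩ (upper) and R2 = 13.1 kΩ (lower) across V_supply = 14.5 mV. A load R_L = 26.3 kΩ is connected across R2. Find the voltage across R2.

R2 ‖ R_L = (13.1 × 26.3)/(13.1 + 26.3) = 8.744 kΩ.
Now apply the divider: V_out = 14.5 × 0.8116 = 11.77 mV.
(Unloaded it would be 12.6 mV; the load pulls it down.)

V_out ≈ 11.8 mV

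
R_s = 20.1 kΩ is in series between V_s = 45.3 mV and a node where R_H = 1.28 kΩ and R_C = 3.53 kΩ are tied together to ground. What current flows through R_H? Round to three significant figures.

Combine the parallel branches: R_p = (1/1.28 + 1/3.53)⁻¹ = 0.9394 kΩ.
V_A by voltage divider: V_A = 45.3 × 0.9394/(20.1 + 0.9394) = 2.023 mV.
I(R_H) = V_A / R_H = 2.023/1.28 = 1.580 µA.

I ≈ 1.58 µA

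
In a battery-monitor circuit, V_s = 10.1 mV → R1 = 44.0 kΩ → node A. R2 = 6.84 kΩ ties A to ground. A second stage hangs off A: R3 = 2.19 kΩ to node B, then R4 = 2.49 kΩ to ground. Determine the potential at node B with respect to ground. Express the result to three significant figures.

V_B ≈ 0.319 mV

Node A sees R2 in parallel with the series input of stage 2, R3 + R4 = 4.680 kΩ.
R2 ‖ (R3+R4) = 2.779 kΩ.
So V_A = 10.1 × 0.05940 = 0.6000 mV.
Stage 2 is unloaded, so V_B = V_A · R4/(R3+R4) = 0.6000 × 2.49/4.680 = 0.3192 mV.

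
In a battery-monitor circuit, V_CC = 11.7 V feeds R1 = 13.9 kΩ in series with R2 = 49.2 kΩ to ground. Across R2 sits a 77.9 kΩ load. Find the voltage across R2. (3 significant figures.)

First combine the lower leg with the load: R2 ‖ R_L = 30.15 kΩ.
Then V_out = V_CC · R2'/(R1 + R2') = 11.7 × 30.15/44.05 = 8.008 V.

V_out ≈ 8.01 V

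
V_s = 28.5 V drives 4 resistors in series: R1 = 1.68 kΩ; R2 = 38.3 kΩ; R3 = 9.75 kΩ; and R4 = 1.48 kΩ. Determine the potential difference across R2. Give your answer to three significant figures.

V ≈ 21.3 V

ΣR = 1.68 + 38.3 + 9.75 + 1.48 = 51.21 kΩ.
Voltage divider: V = V_s · (38.30 / 51.21) = 28.5 × 0.7479 = 21.32 V.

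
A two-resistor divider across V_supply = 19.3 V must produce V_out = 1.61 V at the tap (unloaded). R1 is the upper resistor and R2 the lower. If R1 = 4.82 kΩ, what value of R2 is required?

The divider ratio is R2/(R1+R2) = 1.61/19.3 = 0.08342.
So R2 = R1 · V_out/(V_supply − V_out) = 4.82 × 1.61/(19.3 − 1.61) = 4.82 × 0.09101 = 0.4387 kΩ.

R2 ≈ 0.439 kΩ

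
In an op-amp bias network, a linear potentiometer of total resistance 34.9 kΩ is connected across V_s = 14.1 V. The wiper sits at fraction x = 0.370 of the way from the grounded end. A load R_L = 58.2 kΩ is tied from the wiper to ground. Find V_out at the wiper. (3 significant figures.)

Split the track: R_lower = x·R_p = 12.91 kΩ, R_upper = (1−x)·R_p = 21.99 kΩ.
R_L loads the lower segment: effective lower R = 10.57 kΩ.
Loaded-divider output: V_out = 14.1 × 0.3246 = 4.577 V.

V_out ≈ 4.58 V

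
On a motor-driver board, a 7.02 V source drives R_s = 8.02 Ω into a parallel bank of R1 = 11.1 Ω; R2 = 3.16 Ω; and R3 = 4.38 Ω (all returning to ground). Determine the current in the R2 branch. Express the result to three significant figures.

I ≈ 0.365 A

Combine the parallel branches: R_p = (1/11.1 + 1/3.16 + 1/4.38)⁻¹ = 1.575 Ω.
Node voltage V_A = V_supply · R_p/(R_s + R_p) = 7.02 × 0.1642 = 1.152 V.
I(R2) = V_A / R2 = 1.152/3.16 = 0.3647 A.
(Equivalently: I_total = 0.7316 A, then current-divider fraction G_k/ΣG = 0.4985.)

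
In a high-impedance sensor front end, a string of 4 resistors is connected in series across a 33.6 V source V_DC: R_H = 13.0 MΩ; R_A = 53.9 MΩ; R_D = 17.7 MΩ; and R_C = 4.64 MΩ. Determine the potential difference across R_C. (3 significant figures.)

ΣR = 13.0 + 53.9 + 17.7 + 4.64 = 89.24 MΩ.
By the voltage-divider rule, V = 33.6 × 4.640/89.24 = 1.747 V.

V ≈ 1.75 V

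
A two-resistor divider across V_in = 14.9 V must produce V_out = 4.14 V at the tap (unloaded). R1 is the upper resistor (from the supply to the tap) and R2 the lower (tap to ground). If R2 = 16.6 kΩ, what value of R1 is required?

Required fraction k = V_out/V_in = 0.2779.
Rearranging, R1 = R2·(1−k)/k = 16.6 × 2.599 = 43.14 kΩ.

R1 ≈ 43.1 kΩ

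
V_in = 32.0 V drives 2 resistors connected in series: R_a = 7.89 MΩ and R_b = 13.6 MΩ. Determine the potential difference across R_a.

Total series resistance ΣR = 7.89 + 13.6 = 21.49 MΩ.
By the voltage-divider rule, V = 32.0 × 7.890/21.49 = 11.75 V.

V ≈ 11.7 V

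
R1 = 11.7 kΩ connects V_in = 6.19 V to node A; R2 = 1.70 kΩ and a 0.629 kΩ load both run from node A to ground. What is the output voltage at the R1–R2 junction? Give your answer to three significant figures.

R2 ‖ R_L = (1.70 × 0.629)/(1.70 + 0.629) = 0.4591 kΩ.
Then V_out = V_in · R2'/(R1 + R2') = 6.19 × 0.4591/12.16 = 0.2337 V.

V_out ≈ 0.234 V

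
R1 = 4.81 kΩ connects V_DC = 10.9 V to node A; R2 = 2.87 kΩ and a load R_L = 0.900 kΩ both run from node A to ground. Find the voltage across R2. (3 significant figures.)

V_out ≈ 1.36 V

First combine the lower leg with the load: R2 ‖ R_L = 0.6851 kΩ.
Now apply the divider: V_out = 10.9 × 0.1247 = 1.359 V.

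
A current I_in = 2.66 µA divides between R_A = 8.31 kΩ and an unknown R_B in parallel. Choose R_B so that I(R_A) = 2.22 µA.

R_B ≈ 41.9 kΩ

The fraction through R_A equals R_B/(R_A+R_B).
With f = 0.8346, R_B = R_A · f/(1−f) = 8.31 × 5.045 = 41.93 kΩ.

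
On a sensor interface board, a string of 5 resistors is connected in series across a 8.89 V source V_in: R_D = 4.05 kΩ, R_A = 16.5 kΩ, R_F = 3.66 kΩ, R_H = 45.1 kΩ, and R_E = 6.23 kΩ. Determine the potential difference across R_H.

Series total: ΣR = 4.05 + 16.5 + 3.66 + 45.1 + 6.23 = 75.54 kΩ.
By the voltage-divider rule, V = 8.89 × 45.10/75.54 = 5.308 V.

V ≈ 5.31 V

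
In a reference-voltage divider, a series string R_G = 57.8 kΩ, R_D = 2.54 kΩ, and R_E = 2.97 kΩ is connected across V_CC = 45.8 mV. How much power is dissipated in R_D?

ΣR = 63.31 kΩ → I = 45.8/63.31 = 0.7234 µA.
V(R_D) = I·R = 1.837 mV; P = V·I = 1.837 × 0.7234 = 1.329 nW.

P ≈ 1.33 nW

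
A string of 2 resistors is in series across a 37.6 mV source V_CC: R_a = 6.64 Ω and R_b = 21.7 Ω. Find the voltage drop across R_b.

V ≈ 28.8 mV

ΣR = 6.64 + 21.7 = 28.34 Ω.
By the voltage-divider rule, V = 37.6 × 21.70/28.34 = 28.79 mV.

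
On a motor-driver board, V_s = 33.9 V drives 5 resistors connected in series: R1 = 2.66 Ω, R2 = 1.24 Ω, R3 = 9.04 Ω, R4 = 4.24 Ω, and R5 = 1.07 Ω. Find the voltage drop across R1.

Total series resistance ΣR = 2.66 + 1.24 + 9.04 + 4.24 + 1.07 = 18.25 Ω.
V = V_s · R/ΣR = 33.9 × 0.1458 = 4.941 V.

V ≈ 4.94 V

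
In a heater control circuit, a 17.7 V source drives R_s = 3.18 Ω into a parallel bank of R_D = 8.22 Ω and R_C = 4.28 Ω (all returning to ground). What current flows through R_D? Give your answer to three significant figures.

Parallel bank: R_p = 1/(1/8.22 + 1/4.28) = 2.815 Ω.
V_A = 17.7 × 2.815/5.995 = 8.310 V.
I(R_D) = V_A / R_D = 8.310/8.22 = 1.011 A.

I ≈ 1.01 A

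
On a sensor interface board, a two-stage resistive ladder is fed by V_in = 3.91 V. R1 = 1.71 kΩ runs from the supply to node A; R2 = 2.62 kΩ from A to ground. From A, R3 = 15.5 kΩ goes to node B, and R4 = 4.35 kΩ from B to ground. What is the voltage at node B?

Node A sees R2 in parallel with the series input of stage 2, R3 + R4 = 19.85 kΩ.
R2 ‖ (R3+R4) = 2.315 kΩ.
First divider: V_A = V_in · 2.315/(1.71 + 2.315) = 2.249 V.
V_B = V_A × 0.2191 = 0.4928 V.

V_B ≈ 0.493 V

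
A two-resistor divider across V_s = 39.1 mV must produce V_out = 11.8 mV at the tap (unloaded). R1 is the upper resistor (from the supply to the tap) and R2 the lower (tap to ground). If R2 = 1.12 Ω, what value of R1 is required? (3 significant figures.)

V_out/V_s = R2/(R1+R2) = 0.3018.
R1 = R2·(1/k − 1) = 1.12 × 2.314 = 2.591 Ω.

R1 ≈ 2.59 Ω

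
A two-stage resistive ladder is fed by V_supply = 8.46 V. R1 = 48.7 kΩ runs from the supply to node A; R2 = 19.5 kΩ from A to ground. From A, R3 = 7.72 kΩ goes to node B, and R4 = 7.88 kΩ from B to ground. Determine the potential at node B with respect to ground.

V_B ≈ 0.646 V

Looking into the second stage from A: R3 + R4 = 15.60 kΩ appears in parallel with R2.
R2 ‖ (R3+R4) = 8.667 kΩ.
First divider: V_A = V_supply · 8.667/(48.7 + 8.667) = 1.278 V.
V_B = V_A × 0.5051 = 0.6456 V.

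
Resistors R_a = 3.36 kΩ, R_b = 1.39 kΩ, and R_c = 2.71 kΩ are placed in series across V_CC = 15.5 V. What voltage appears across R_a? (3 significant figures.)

V ≈ 6.98 V

ΣR = 3.36 + 1.39 + 2.71 = 7.460 kΩ.
By the voltage-divider rule, V = 15.5 × 3.360/7.460 = 6.981 V.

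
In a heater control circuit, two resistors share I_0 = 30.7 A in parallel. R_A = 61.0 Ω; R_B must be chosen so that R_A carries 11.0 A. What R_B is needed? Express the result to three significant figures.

Two-branch current divider: I_A = I_0 · R_B/(R_A + R_B).
11.0/30.7 = R_B/(R_A + R_B) → R_B = R_A · (0.3583)/(1 − 0.3583) = 61.0 × 0.5584 = 34.06 Ω.

R_B ≈ 34.1 Ω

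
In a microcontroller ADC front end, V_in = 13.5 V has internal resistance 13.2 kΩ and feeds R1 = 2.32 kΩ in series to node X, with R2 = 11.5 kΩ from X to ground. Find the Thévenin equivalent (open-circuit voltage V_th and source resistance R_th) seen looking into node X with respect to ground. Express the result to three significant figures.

V_th ≈ 5.75 V, R_th ≈ 6.61 kΩ

R1' = 13.2 + 2.32 = 15.52 kΩ (source resistance + R1).
V_th is the unloaded tap voltage: V_in · R2/(R1'+R2) = 13.5 × 0.4256 = 5.746 V.
With V_in suppressed (replaced by a short), R_th = R1' ‖ R2 = (15.52 × 11.5)/(15.52 + 11.5) = 6.605 kΩ.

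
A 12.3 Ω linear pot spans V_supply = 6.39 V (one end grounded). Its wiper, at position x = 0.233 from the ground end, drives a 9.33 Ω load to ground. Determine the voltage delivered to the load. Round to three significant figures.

V_out ≈ 1.20 V

The pot divides into 9.434 Ω above the wiper and 2.866 Ω below.
R_L loads the lower segment: effective lower R = 2.192 Ω.
V_out = 6.39 × 2.192/(9.434 + 2.192) = 1.205 V.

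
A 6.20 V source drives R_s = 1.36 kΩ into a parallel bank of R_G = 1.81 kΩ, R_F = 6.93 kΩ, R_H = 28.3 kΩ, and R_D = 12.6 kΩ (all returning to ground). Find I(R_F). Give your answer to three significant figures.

I ≈ 0.425 mA

Parallel bank: R_p = 1/(1/1.81 + 1/6.93 + 1/28.3 + 1/12.6) = 1.232 kΩ.
V_A by voltage divider: V_A = 6.20 × 1.232/(1.36 + 1.232) = 2.947 V.
Branch current I = V_A/R_F = 2.947/6.93 = 0.4253 mA.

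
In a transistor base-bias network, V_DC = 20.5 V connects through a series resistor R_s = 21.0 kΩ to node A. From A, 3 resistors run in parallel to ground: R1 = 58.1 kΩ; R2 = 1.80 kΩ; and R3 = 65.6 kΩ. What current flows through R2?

Combine the parallel branches: R_p = (1/58.1 + 1/1.80 + 1/65.6)⁻¹ = 1.701 kΩ.
Node voltage V_A = V_DC · R_p/(R_s + R_p) = 20.5 × 0.07492 = 1.536 V.
Branch current I = V_A/R2 = 1.536/1.80 = 0.8532 mA.

I ≈ 0.853 mA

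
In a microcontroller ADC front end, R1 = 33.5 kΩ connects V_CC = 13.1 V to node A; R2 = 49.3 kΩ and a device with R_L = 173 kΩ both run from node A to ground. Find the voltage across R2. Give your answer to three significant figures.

First combine the lower leg with the load: R2 ‖ R_L = 38.37 kΩ.
Then V_out = V_CC · R2'/(R1 + R2') = 13.1 × 38.37/71.87 = 6.994 V.

V_out ≈ 6.99 V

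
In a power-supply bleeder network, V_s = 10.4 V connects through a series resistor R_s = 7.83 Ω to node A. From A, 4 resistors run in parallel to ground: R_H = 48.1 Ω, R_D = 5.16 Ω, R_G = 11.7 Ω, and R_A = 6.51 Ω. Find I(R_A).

Combine the parallel branches: R_p = (1/48.1 + 1/5.16 + 1/11.7 + 1/6.51)⁻¹ = 2.204 Ω.
Node voltage V_A = V_s · R_p/(R_s + R_p) = 10.4 × 0.2197 = 2.285 V.
Branch current I = V_A/R_A = 2.285/6.51 = 0.3509 A.

I ≈ 0.351 A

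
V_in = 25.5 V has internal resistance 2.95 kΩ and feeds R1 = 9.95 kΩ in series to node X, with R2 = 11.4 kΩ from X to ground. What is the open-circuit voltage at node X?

R1' = 2.95 + 9.95 = 12.90 kΩ (source resistance + R1).
Open-circuit (no load on X): V_th = V_in · R2/(R1' + R2) = 25.5 × 11.4/(12.90 + 11.4) = 11.96 V.

V_th ≈ 12.0 V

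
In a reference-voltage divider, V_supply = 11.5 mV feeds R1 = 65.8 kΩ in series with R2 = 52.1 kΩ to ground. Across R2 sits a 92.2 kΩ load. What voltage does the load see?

V_out ≈ 3.86 mV

First combine the lower leg with the load: R2 ‖ R_L = 33.29 kΩ.
Then V_out = V_supply · R2'/(R1 + R2') = 11.5 × 33.29/99.09 = 3.863 mV.
(Unloaded it would be 5.08 mV; the load pulls it down.)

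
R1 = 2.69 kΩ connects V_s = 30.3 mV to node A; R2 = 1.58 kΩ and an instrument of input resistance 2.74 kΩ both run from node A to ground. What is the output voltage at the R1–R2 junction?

V_out ≈ 8.22 mV

R2 ‖ R_L = (1.58 × 2.74)/(1.58 + 2.74) = 1.002 kΩ.
Now apply the divider: V_out = 30.3 × 0.2714 = 8.224 mV.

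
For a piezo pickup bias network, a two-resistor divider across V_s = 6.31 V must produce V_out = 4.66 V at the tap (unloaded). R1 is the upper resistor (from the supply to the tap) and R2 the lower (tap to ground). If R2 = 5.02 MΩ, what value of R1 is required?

The divider ratio is R2/(R1+R2) = 4.66/6.31 = 0.7385.
So R1 = R2 · (V_s/V_out − 1) = 5.02 × (6.31/4.66 − 1) = 5.02 × 0.3541 = 1.777 MΩ.

R1 ≈ 1.78 MΩ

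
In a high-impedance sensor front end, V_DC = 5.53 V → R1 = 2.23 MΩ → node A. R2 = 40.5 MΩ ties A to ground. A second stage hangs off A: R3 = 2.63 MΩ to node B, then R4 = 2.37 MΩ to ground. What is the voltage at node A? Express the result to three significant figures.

V_A ≈ 3.68 V

The second stage (R3 + R4 = 5.000 MΩ) loads node A in parallel with R2.
R2 ‖ (R3+R4) = 4.451 MΩ.
V_A = 5.53 × 4.451/(2.23 + 4.451) = 3.684 V.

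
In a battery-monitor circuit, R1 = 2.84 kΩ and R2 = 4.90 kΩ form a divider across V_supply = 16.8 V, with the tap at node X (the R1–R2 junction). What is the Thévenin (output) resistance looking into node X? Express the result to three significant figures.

With V_supply suppressed (replaced by a short), R_th = R1 ‖ R2 = (2.840 × 4.90)/(2.840 + 4.90) = 1.798 kΩ.

R_th ≈ 1.80 kΩ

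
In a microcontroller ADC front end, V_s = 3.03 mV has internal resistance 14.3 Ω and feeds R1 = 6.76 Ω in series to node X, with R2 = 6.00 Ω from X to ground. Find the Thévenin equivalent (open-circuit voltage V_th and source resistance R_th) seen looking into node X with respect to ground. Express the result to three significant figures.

V_th ≈ 0.672 mV, R_th ≈ 4.67 Ω

R1' = 14.3 + 6.76 = 21.06 Ω (source resistance + R1).
Open-circuit (no load on X): V_th = V_s · R2/(R1' + R2) = 3.03 × 6.00/(21.06 + 6.00) = 0.6718 mV.
Zeroing V_s shorts the top of R1' to ground, so R_th = R1' ‖ R2 = 4.670 Ω.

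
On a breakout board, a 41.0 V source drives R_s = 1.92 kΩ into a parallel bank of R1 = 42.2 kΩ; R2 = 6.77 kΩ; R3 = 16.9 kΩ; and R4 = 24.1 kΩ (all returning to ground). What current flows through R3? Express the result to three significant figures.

Equivalent of the parallel group: R_p = 3.675 kΩ.
V_A by voltage divider: V_A = 41.0 × 3.675/(1.92 + 3.675) = 26.93 V.
Branch current I = V_A/R3 = 26.93/16.9 = 1.594 mA.

I ≈ 1.59 mA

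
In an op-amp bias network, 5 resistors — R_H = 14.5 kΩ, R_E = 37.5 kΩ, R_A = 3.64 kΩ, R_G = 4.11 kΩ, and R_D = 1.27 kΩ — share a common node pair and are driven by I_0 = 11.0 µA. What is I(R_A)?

I ≈ 2.16 µA

Conductances: ΣG = 1/14.5 + 1/37.5 + 1/3.64 + 1/4.11 + 1/1.27 = 1.401 (1/kΩ).
By the current-divider rule, I = I_0 · G_k/ΣG = 11.0 × 0.1961 = 2.157 µA.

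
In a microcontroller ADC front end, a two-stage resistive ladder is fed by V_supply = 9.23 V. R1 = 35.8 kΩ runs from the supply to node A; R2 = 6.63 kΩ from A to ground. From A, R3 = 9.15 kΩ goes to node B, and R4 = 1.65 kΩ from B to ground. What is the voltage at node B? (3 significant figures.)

The second stage (R3 + R4 = 10.80 kΩ) loads node A in parallel with R2.
R2 ‖ (R3+R4) = 4.108 kΩ.
First divider: V_A = V_supply · 4.108/(35.8 + 4.108) = 0.9501 V.
Then the unloaded second divider: V_B = V_A × R4/(R3+R4) = 0.9501 × 0.1528 = 0.1452 V.

V_B ≈ 0.145 V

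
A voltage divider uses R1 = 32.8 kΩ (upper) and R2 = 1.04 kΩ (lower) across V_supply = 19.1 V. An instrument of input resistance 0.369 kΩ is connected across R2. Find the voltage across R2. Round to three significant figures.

First combine the lower leg with the load: R2 ‖ R_L = 0.2724 kΩ.
Then V_out = V_supply · R2'/(R1 + R2') = 19.1 × 0.2724/33.07 = 0.1573 V.

V_out ≈ 0.157 V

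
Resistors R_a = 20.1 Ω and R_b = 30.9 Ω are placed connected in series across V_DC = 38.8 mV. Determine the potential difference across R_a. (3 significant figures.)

ΣR = 20.1 + 30.9 = 51.00 Ω.
V = V_DC · R/ΣR = 38.8 × 0.3941 = 15.29 mV.

V ≈ 15.3 mV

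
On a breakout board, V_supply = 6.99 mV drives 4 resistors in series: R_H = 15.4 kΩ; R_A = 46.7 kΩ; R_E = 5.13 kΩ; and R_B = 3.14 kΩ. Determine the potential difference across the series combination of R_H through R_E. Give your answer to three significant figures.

Series total: ΣR = 15.4 + 46.7 + 5.13 + 3.14 = 70.37 kΩ.
R_{R_H..R_E} = 15.4 + 46.7 + 5.13 = 67.23 kΩ.
By the voltage-divider rule, V = 6.99 × 67.23/70.37 = 6.678 mV.

V ≈ 6.68 mV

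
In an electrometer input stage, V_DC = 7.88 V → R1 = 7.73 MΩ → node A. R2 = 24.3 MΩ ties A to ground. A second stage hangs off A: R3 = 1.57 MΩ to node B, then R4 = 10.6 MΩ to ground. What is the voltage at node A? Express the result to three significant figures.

V_A ≈ 4.03 V

Node A sees R2 in parallel with the series input of stage 2, R3 + R4 = 12.17 MΩ.
R2 ‖ (R3+R4) = 8.109 MΩ.
First divider: V_A = V_DC · 8.109/(7.73 + 8.109) = 4.034 V.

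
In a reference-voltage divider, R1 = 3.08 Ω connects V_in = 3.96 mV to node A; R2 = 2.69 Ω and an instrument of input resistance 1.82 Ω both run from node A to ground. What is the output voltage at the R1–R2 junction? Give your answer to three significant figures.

R2 ‖ R_L = (2.69 × 1.82)/(2.69 + 1.82) = 1.086 Ω.
Voltage divider with the loaded lower leg: V_out = 3.96 × 1.086/(3.08 + 1.086) = 3.96 × 0.2606 = 1.032 mV.
(Unloaded it would be 1.85 mV; the load pulls it down.)

V_out ≈ 1.03 mV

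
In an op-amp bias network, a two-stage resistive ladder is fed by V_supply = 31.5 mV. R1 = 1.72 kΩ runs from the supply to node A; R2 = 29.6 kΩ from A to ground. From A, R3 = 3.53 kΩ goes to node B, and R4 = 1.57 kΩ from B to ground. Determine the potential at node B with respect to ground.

The second stage (R3 + R4 = 5.100 kΩ) loads node A in parallel with R2.
Effective lower resistance at A: R2 ‖ 5.100 = 4.350 kΩ.
So V_A = 31.5 × 0.7167 = 22.57 mV.
Then the unloaded second divider: V_B = V_A × R4/(R3+R4) = 22.57 × 0.3078 = 6.949 mV.

V_B ≈ 6.95 mV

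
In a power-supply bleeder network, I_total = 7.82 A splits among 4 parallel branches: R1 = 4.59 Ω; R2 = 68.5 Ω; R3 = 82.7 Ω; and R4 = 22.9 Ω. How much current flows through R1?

I ≈ 5.91 A

Conductances: ΣG = 1/4.59 + 1/68.5 + 1/82.7 + 1/22.9 = 0.2882 (1/Ω).
By the current-divider rule, I = I_total · G_k/ΣG = 7.82 × 0.7559 = 5.911 A.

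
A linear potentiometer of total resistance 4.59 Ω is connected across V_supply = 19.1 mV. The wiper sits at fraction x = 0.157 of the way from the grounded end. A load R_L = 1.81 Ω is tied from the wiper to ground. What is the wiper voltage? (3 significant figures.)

V_out ≈ 2.25 mV

The pot divides into 3.869 Ω above the wiper and 0.7206 Ω below.
Lower segment in parallel with the load: 0.7206 ‖ 1.81 = 0.5154 Ω.
V_out = 19.1 × 0.5154/(3.869 + 0.5154) = 2.245 mV.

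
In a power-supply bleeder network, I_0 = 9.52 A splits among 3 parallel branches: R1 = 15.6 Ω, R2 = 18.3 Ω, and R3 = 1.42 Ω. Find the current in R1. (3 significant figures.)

Conductances: ΣG = 1/15.6 + 1/18.3 + 1/1.42 = 0.8230 (1/Ω).
By the current-divider rule, I = I_0 · G_k/ΣG = 9.52 × 0.07789 = 0.7415 A.

I ≈ 0.742 A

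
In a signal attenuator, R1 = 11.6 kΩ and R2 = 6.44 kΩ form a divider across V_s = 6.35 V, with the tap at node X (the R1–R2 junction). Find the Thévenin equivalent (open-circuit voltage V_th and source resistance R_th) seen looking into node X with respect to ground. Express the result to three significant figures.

V_th ≈ 2.27 V, R_th ≈ 4.14 kΩ

With X open, the divider is unloaded: V_th = 6.35 × 6.44/18.04 = 2.267 V.
With V_s suppressed (replaced by a short), R_th = R1 ‖ R2 = (11.60 × 6.44)/(11.60 + 6.44) = 4.141 kΩ.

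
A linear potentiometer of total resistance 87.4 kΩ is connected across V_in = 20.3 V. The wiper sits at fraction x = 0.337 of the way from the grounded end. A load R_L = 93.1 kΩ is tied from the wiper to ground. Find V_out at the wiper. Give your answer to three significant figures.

V_out ≈ 5.65 V

Split the track: R_lower = x·R_p = 29.45 kΩ, R_upper = (1−x)·R_p = 57.95 kΩ.
(x·R_p) ‖ R_L = 22.38 kΩ.
Loaded-divider output: V_out = 20.3 × 0.2786 = 5.655 V.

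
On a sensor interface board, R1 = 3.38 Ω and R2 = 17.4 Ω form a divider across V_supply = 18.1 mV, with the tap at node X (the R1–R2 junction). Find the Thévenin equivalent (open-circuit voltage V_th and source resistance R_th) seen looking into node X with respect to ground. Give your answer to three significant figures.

V_th ≈ 15.2 mV, R_th ≈ 2.83 Ω

V_th is the unloaded tap voltage: V_supply · R2/(R1+R2) = 18.1 × 0.8373 = 15.16 mV.
Zeroing V_supply shorts the top of R1 to ground, so R_th = R1 ‖ R2 = 2.830 Ω.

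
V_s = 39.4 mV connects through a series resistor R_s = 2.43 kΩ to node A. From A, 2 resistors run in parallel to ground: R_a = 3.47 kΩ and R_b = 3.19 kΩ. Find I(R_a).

Combine the parallel branches: R_p = (1/3.47 + 1/3.19)⁻¹ = 1.662 kΩ.
Node voltage V_A = V_s · R_p/(R_s + R_p) = 39.4 × 0.4062 = 16.00 mV.
Branch current I = V_A/R_a = 16.00/3.47 = 4.612 µA.
(Check via current divider: I_total = 9.628 µA; share G_k/ΣG = 0.4790 → same result.)

I ≈ 4.61 µA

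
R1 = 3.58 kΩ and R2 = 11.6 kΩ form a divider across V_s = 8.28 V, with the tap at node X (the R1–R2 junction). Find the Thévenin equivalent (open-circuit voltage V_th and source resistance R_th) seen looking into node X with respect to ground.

V_th ≈ 6.33 V, R_th ≈ 2.74 kΩ

Open-circuit (no load on X): V_th = V_s · R2/(R1 + R2) = 8.28 × 11.6/(3.580 + 11.6) = 6.327 V.
With V_s suppressed (replaced by a short), R_th = R1 ‖ R2 = (3.580 × 11.6)/(3.580 + 11.6) = 2.736 kΩ.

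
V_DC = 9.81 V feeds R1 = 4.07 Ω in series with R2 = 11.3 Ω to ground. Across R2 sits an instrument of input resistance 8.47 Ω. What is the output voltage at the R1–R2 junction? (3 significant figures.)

V_out ≈ 5.33 V

R2 ‖ R_L = (11.3 × 8.47)/(11.3 + 8.47) = 4.841 Ω.
Now apply the divider: V_out = 9.81 × 0.5433 = 5.330 V.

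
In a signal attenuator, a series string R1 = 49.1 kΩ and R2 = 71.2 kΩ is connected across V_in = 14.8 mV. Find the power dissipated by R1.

P ≈ 0.743 nW

The common current is I = 14.8/120.3 = 0.1230 µA.
P(R1) = I²·R1 = (0.1230)² × 49.1 = 0.7431 nW.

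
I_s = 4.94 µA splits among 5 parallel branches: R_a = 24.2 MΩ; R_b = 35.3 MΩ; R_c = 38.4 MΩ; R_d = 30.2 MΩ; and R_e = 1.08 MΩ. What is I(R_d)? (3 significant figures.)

ΣG = 1/24.2 + 1/35.3 + 1/38.4 + 1/30.2 + 1/1.08 = 1.055.
Current divider: I(R_d) = I_s · G_k/ΣG = 4.94 × (0.03311/1.055) = 4.94 × 0.03139 = 0.1551 µA.

I ≈ 0.155 µA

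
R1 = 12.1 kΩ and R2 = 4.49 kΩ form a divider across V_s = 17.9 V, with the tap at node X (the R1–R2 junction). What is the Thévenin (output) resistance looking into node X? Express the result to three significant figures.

R_th ≈ 3.27 kΩ

Looking into X with the source shorted: R_th = R1·R2/(R1+R2) = 12.10 × 4.49/16.59 = 3.275 kΩ.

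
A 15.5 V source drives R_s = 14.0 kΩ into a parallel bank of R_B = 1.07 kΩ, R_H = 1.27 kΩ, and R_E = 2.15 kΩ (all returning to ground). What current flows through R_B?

Parallel bank: R_p = 1/(1/1.07 + 1/1.27 + 1/2.15) = 0.4572 kΩ.
V_A = 15.5 × 0.4572/14.46 = 0.4902 V.
Branch current I = V_A/R_B = 0.4902/1.07 = 0.4581 mA.

I ≈ 0.458 mA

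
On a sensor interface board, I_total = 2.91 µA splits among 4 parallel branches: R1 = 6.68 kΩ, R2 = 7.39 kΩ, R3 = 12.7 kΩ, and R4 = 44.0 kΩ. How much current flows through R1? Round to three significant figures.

Total conductance ΣG = 1/6.68 + 1/7.39 + 1/12.7 + 1/44.0 = 0.3865 (units of 1/kΩ).
R1 takes the fraction G_k/ΣG = 0.1497/0.3865 = 0.3873, so I = 2.91 × 0.3873 = 1.127 µA.

I ≈ 1.13 µA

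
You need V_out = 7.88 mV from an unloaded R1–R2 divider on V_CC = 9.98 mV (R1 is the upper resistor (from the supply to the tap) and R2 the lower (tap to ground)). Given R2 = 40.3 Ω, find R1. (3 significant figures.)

R1 ≈ 10.7 Ω

The divider ratio is R2/(R1+R2) = 7.88/9.98 = 0.7896.
Rearranging, R1 = R2·(1−k)/k = 40.3 × 0.2665 = 10.74 Ω.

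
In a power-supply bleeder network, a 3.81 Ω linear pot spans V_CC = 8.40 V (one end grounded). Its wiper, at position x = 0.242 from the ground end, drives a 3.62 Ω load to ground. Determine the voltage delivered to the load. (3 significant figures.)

Split the track: R_lower = x·R_p = 0.9220 Ω, R_upper = (1−x)·R_p = 2.888 Ω.
R_L loads the lower segment: effective lower R = 0.7349 Ω.
Loaded-divider output: V_out = 8.40 × 0.2028 = 1.704 V.
(Unloaded: V_out = x·V_CC = 2.03 V.)

V_out ≈ 1.70 V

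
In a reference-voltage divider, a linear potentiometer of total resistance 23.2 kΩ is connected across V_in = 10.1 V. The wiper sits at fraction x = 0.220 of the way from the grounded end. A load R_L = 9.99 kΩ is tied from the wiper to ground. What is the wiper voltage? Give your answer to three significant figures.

V_out ≈ 1.59 V

Split the track: R_lower = x·R_p = 5.104 kΩ, R_upper = (1−x)·R_p = 18.10 kΩ.
(x·R_p) ‖ R_L = 3.378 kΩ.
Loaded-divider output: V_out = 10.1 × 0.1573 = 1.589 V.
(Unloaded: V_out = x·V_in = 2.22 V.)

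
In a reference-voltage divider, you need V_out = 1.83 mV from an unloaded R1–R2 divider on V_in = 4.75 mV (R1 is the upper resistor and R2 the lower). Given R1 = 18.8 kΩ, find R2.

R2 ≈ 11.8 kΩ

Required fraction k = V_out/V_in = 0.3853.
So R2 = R1 · V_out/(V_in − V_out) = 18.8 × 1.83/(4.75 − 1.83) = 18.8 × 0.6267 = 11.78 kΩ.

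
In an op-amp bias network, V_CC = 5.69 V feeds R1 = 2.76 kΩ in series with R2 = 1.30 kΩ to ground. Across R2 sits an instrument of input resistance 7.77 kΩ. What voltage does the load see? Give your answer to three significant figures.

The load sits in parallel with R2, giving an effective lower resistance R2' = R2·R_L/(R2+R_L) = 1.114 kΩ.
Voltage divider with the loaded lower leg: V_out = 5.69 × 1.114/(2.76 + 1.114) = 5.69 × 0.2875 = 1.636 V.
(Unloaded it would be 1.82 V; the load pulls it down.)

V_out ≈ 1.64 V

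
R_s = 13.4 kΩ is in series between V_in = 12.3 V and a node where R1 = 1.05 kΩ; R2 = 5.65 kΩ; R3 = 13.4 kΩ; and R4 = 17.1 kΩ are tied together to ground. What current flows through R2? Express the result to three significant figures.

I ≈ 0.122 mA

Equivalent of the parallel group: R_p = 0.7921 kΩ.
Node voltage V_A = V_in · R_p/(R_s + R_p) = 12.3 × 0.05581 = 0.6865 V.
Branch current I = V_A/R2 = 0.6865/5.65 = 0.1215 mA.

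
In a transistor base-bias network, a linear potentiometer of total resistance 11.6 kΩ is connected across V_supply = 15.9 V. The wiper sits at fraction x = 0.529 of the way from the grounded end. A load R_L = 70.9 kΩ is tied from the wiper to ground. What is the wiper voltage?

The pot divides into 5.464 kΩ above the wiper and 6.136 kΩ below.
R_L loads the lower segment: effective lower R = 5.648 kΩ.
Loaded-divider output: V_out = 15.9 × 0.5083 = 8.082 V.

V_out ≈ 8.08 V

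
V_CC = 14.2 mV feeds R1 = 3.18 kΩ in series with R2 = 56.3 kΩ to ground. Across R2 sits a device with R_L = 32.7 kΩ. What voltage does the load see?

The load sits in parallel with R2, giving an effective lower resistance R2' = R2·R_L/(R2+R_L) = 20.69 kΩ.
Now apply the divider: V_out = 14.2 × 0.8668 = 12.31 mV.
(Unloaded it would be 13.4 mV; the load pulls it down.)

V_out ≈ 12.3 mV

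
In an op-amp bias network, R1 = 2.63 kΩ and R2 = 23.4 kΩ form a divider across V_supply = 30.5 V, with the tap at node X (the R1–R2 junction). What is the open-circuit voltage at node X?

V_th is the unloaded tap voltage: V_supply · R2/(R1+R2) = 30.5 × 0.8990 = 27.42 V.

V_th ≈ 27.4 V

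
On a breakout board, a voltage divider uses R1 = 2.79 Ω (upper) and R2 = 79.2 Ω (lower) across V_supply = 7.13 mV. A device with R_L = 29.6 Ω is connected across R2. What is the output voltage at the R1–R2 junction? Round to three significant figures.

R2 ‖ R_L = (79.2 × 29.6)/(79.2 + 29.6) = 21.55 Ω.
Then V_out = V_supply · R2'/(R1 + R2') = 7.13 × 21.55/24.34 = 6.313 mV.

V_out ≈ 6.31 mV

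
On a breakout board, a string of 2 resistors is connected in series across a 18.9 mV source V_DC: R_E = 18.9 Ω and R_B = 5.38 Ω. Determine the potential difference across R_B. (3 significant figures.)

ΣR = 18.9 + 5.38 = 24.28 Ω.
V = V_DC · R/ΣR = 18.9 × 0.2216 = 4.188 mV.

V ≈ 4.19 mV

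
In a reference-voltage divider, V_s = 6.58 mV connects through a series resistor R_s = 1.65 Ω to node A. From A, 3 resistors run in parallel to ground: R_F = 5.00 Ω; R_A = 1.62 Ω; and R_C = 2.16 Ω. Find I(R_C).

I ≈ 0.979 mA

Combine the parallel branches: R_p = (1/5.00 + 1/1.62 + 1/2.16)⁻¹ = 0.7811 Ω.
V_A by voltage divider: V_A = 6.58 × 0.7811/(1.65 + 0.7811) = 2.114 mV.
Branch current I = V_A/R_C = 2.114/2.16 = 0.9788 mA.
(Equivalently: I_total = 2.707 mA, then current-divider fraction G_k/ΣG = 0.3616.)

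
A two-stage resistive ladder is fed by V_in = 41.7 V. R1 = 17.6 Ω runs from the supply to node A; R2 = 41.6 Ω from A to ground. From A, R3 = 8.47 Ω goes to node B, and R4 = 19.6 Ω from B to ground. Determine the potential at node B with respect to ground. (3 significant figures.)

Node A sees R2 in parallel with the series input of stage 2, R3 + R4 = 28.07 Ω.
Effective lower resistance at A: R2 ‖ 28.07 = 16.76 Ω.
V_A = 41.7 × 16.76/(17.6 + 16.76) = 20.34 V.
Stage 2 is unloaded, so V_B = V_A · R4/(R3+R4) = 20.34 × 19.6/28.07 = 14.20 V.

V_B ≈ 14.2 V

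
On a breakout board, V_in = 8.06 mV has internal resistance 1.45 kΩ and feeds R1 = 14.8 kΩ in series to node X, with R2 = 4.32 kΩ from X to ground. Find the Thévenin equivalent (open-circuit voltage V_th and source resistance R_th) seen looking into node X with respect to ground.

R1' = 1.45 + 14.8 = 16.25 kΩ (source resistance + R1).
Open-circuit (no load on X): V_th = V_in · R2/(R1' + R2) = 8.06 × 4.32/(16.25 + 4.32) = 1.693 mV.
With V_in suppressed (replaced by a short), R_th = R1' ‖ R2 = (16.25 × 4.32)/(16.25 + 4.32) = 3.413 kΩ.

V_th ≈ 1.69 mV, R_th ≈ 3.41 kΩ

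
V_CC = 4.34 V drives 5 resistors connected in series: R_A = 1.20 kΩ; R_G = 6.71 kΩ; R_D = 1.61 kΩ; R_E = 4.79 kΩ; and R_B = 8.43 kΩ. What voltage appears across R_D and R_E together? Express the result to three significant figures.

V ≈ 1.22 V

Series total: ΣR = 1.20 + 6.71 + 1.61 + 4.79 + 8.43 = 22.74 kΩ.
R_{R_D..R_E} = 1.61 + 4.79 = 6.400 kΩ.
V = V_CC · R/ΣR = 4.34 × 0.2814 = 1.221 V.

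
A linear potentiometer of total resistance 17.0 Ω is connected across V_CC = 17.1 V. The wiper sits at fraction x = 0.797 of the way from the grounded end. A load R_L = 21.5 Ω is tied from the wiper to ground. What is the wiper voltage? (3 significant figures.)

Lower segment x·R_p = 13.55 Ω; upper segment (1−x)·R_p = 3.451 Ω.
(x·R_p) ‖ R_L = 8.311 Ω.
Loaded-divider output: V_out = 17.1 × 0.7066 = 12.08 V.

V_out ≈ 12.1 V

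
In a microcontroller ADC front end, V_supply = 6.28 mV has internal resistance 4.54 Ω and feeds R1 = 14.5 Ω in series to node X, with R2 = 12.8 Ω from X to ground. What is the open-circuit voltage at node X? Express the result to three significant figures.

V_th ≈ 2.52 mV

R1' = 4.54 + 14.5 = 19.04 Ω (source resistance + R1).
V_th is the unloaded tap voltage: V_supply · R2/(R1'+R2) = 6.28 × 0.4020 = 2.525 mV.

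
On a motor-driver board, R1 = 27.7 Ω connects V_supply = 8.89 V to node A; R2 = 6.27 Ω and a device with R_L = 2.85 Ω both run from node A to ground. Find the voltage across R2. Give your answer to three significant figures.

V_out ≈ 0.587 V

R2 ‖ R_L = (6.27 × 2.85)/(6.27 + 2.85) = 1.959 Ω.
Voltage divider with the loaded lower leg: V_out = 8.89 × 1.959/(27.7 + 1.959) = 8.89 × 0.06606 = 0.5873 V.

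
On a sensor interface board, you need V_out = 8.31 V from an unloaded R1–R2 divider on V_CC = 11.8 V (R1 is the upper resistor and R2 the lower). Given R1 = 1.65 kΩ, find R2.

The divider ratio is R2/(R1+R2) = 8.31/11.8 = 0.7042.
R2 = R1 · 0.7042/(1 − 0.7042) = 3.929 kΩ.

R2 ≈ 3.93 kΩ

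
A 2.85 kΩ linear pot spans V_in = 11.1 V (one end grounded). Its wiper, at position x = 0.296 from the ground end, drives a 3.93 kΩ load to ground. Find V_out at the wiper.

V_out ≈ 2.85 V

Split the track: R_lower = x·R_p = 0.8436 kΩ, R_upper = (1−x)·R_p = 2.006 kΩ.
R_L loads the lower segment: effective lower R = 0.6945 kΩ.
Loaded-divider output: V_out = 11.1 × 0.2571 = 2.854 V.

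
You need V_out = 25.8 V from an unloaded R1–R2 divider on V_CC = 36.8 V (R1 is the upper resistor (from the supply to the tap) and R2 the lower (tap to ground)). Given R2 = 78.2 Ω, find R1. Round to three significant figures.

R1 ≈ 33.3 Ω

V_out/V_CC = R2/(R1+R2) = 0.7011.
Rearranging, R1 = R2·(1−k)/k = 78.2 × 0.4264 = 33.34 Ω.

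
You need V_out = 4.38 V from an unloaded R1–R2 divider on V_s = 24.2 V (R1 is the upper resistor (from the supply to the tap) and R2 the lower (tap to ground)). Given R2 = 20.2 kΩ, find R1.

V_out/V_s = R2/(R1+R2) = 0.1810.
So R1 = R2 · (V_s/V_out − 1) = 20.2 × (24.2/4.38 − 1) = 20.2 × 4.525 = 91.41 kΩ.

R1 ≈ 91.4 kΩ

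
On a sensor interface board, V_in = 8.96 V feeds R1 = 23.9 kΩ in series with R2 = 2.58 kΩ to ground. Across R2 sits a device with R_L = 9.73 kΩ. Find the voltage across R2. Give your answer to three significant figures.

The load sits in parallel with R2, giving an effective lower resistance R2' = R2·R_L/(R2+R_L) = 2.039 kΩ.
Voltage divider with the loaded lower leg: V_out = 8.96 × 2.039/(23.9 + 2.039) = 8.96 × 0.07862 = 0.7044 V.

V_out ≈ 0.704 V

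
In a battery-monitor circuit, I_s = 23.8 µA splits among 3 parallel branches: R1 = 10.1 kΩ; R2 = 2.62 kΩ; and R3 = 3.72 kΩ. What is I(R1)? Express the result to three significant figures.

I ≈ 3.14 µA

ΣG = 1/10.1 + 1/2.62 + 1/3.72 = 0.7495.
By the current-divider rule, I = I_s · G_k/ΣG = 23.8 × 0.1321 = 3.144 µA.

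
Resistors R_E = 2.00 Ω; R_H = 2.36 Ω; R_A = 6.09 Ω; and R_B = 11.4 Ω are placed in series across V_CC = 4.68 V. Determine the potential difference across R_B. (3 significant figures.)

V ≈ 2.44 V

Series total: ΣR = 2.00 + 2.36 + 6.09 + 11.4 = 21.85 Ω.
V = V_CC · R/ΣR = 4.68 × 0.5217 = 2.442 V.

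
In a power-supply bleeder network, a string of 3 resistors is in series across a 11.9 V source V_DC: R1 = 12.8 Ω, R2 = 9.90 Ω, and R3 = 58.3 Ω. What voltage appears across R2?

Total series resistance ΣR = 12.8 + 9.90 + 58.3 = 81.00 Ω.
Voltage divider: V = V_DC · (9.900 / 81.00) = 11.9 × 0.1222 = 1.454 V.

V ≈ 1.45 V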